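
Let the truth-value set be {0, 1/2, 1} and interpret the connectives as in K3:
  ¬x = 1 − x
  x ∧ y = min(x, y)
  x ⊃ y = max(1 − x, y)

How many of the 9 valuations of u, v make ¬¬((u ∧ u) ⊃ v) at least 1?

5

u = 0, v = 0 ↦ 1  ≥
u = 0, v = 1/2 ↦ 1  ≥
u = 0, v = 1 ↦ 1  ≥
u = 1/2, v = 0 ↦ 1/2  <
u = 1/2, v = 1/2 ↦ 1/2  <
u = 1/2, v = 1 ↦ 1  ≥
u = 1, v = 0 ↦ 0  <
u = 1, v = 1/2 ↦ 1/2  <
u = 1, v = 1 ↦ 1  ≥
So 5 of the 9 assignments meet the threshold.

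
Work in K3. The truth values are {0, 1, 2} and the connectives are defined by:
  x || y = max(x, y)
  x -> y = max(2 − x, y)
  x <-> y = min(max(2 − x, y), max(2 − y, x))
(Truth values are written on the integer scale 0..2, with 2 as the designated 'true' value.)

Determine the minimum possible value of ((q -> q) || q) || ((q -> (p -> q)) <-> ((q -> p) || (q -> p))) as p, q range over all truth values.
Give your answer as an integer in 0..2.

Take p = 0, q = 1:
q -> q = 1 -> 1 = 1
(q -> q) || q = 1 || 1 = 1
p -> q = 0 -> 1 = 2
q -> (p -> q) = 1 -> 2 = 2
q -> p = 1 -> 0 = 1
q -> p = 1 -> 0 = 1
(q -> p) || (q -> p) = 1 || 1 = 1
(q -> (p -> q)) <-> ((q -> p) || (q -> p)) = 2 <-> 1 = 1
((q -> q) || q) || ((q -> (p -> q)) <-> ((q -> p) || (q -> p))) = 1 || 1 = 1
No assignment yields a value below 1, so this is the minimum.

1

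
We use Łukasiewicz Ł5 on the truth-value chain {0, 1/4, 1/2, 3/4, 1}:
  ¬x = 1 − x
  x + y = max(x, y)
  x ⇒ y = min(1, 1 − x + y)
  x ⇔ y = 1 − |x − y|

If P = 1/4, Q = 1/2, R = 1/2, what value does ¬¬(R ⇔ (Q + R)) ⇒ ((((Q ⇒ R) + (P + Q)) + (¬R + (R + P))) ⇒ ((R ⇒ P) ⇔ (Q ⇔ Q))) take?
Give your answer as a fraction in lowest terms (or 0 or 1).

Q + R = 1/2 + 1/2 = 1/2
R ⇔ (Q + R) = 1/2 ⇔ 1/2 = 1
¬(R ⇔ (Q + R)) = ¬1 = 0
¬¬(R ⇔ (Q + R)) = ¬0 = 1
Q ⇒ R = 1/2 ⇒ 1/2 = 1
P + Q = 1/4 + 1/2 = 1/2
(Q ⇒ R) + (P + Q) = 1 + 1/2 = 1
¬R = ¬1/2 = 1/2
R + P = 1/2 + 1/4 = 1/2
¬R + (R + P) = 1/2 + 1/2 = 1/2
((Q ⇒ R) + (P + Q)) + (¬R + (R + P)) = 1 + 1/2 = 1
R ⇒ P = 1/2 ⇒ 1/4 = 3/4
Q ⇔ Q = 1/2 ⇔ 1/2 = 1
(R ⇒ P) ⇔ (Q ⇔ Q) = 3/4 ⇔ 1 = 3/4
(((Q ⇒ R) + (P + Q)) + (¬R + (R + P))) ⇒ ((R ⇒ P) ⇔ (Q ⇔ Q)) = 1 ⇒ 3/4 = 3/4
¬¬(R ⇔ (Q + R)) ⇒ ((((Q ⇒ R) + (P + Q)) + (¬R + (R + P))) ⇒ ((R ⇒ P) ⇔ (Q ⇔ Q))) = 1 ⇒ 3/4 = 3/4

3/4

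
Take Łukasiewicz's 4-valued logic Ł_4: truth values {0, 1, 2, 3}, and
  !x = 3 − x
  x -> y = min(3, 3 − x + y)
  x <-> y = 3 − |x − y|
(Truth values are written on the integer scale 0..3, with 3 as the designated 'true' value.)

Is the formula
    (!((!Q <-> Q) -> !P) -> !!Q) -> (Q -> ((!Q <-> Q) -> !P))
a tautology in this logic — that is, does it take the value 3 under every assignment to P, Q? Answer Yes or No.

No

Counterexample: take P = 3, Q = 2.
!Q = !2 = 1
!Q <-> Q = 1 <-> 2 = 2
!P = !3 = 0
(!Q <-> Q) -> !P = 2 -> 0 = 1
!((!Q <-> Q) -> !P) = !1 = 2
!Q = !2 = 1
!!Q = !1 = 2
!((!Q <-> Q) -> !P) -> !!Q = 2 -> 2 = 3
!Q = !2 = 1
!Q <-> Q = 1 <-> 2 = 2
!P = !3 = 0
(!Q <-> Q) -> !P = 2 -> 0 = 1
Q -> ((!Q <-> Q) -> !P) = 2 -> 1 = 2
(!((!Q <-> Q) -> !P) -> !!Q) -> (Q -> ((!Q <-> Q) -> !P)) = 3 -> 2 = 2
This gives 2 ≠ 3.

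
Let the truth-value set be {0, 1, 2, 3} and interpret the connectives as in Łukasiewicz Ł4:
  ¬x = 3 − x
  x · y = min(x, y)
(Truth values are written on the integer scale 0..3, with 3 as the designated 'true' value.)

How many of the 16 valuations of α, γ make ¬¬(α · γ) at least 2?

4

α = 0, γ = 0 ↦ 0  <
α = 0, γ = 1 ↦ 0  <
α = 0, γ = 2 ↦ 0  <
α = 0, γ = 3 ↦ 0  <
α = 1, γ = 0 ↦ 0  <
α = 1, γ = 1 ↦ 1  <
α = 1, γ = 2 ↦ 1  <
α = 1, γ = 3 ↦ 1  <
α = 2, γ = 0 ↦ 0  <
α = 2, γ = 1 ↦ 1  <
α = 2, γ = 2 ↦ 2  ≥
α = 2, γ = 3 ↦ 2  ≥
α = 3, γ = 0 ↦ 0  <
α = 3, γ = 1 ↦ 1  <
α = 3, γ = 2 ↦ 2  ≥
α = 3, γ = 3 ↦ 3  ≥
So 4 of the 16 assignments meet the threshold.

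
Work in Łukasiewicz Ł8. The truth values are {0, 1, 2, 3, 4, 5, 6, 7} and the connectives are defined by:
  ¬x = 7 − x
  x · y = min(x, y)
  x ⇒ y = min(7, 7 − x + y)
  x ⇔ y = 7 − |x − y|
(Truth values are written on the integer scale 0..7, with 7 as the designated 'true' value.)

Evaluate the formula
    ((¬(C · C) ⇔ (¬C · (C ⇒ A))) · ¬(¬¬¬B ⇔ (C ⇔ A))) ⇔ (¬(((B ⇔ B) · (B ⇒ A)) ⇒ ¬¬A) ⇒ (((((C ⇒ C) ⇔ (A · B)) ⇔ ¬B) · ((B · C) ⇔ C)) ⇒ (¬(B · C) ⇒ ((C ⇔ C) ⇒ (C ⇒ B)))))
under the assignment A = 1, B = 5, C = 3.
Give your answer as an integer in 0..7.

C · C = 3 · 3 = 3
¬(C · C) = ¬3 = 4
¬C = ¬3 = 4
C ⇒ A = 3 ⇒ 1 = 5
¬C · (C ⇒ A) = 4 · 5 = 4
¬(C · C) ⇔ (¬C · (C ⇒ A)) = 4 ⇔ 4 = 7
¬B = ¬5 = 2
¬¬B = ¬2 = 5
¬¬¬B = ¬5 = 2
C ⇔ A = 3 ⇔ 1 = 5
¬¬¬B ⇔ (C ⇔ A) = 2 ⇔ 5 = 4
¬(¬¬¬B ⇔ (C ⇔ A)) = ¬4 = 3
(¬(C · C) ⇔ (¬C · (C ⇒ A))) · ¬(¬¬¬B ⇔ (C ⇔ A)) = 7 · 3 = 3
B ⇔ B = 5 ⇔ 5 = 7
B ⇒ A = 5 ⇒ 1 = 3
(B ⇔ B) · (B ⇒ A) = 7 · 3 = 3
¬A = ¬1 = 6
¬¬A = ¬6 = 1
((B ⇔ B) · (B ⇒ A)) ⇒ ¬¬A = 3 ⇒ 1 = 5
¬(((B ⇔ B) · (B ⇒ A)) ⇒ ¬¬A) = ¬5 = 2
C ⇒ C = 3 ⇒ 3 = 7
A · B = 1 · 5 = 1
(C ⇒ C) ⇔ (A · B) = 7 ⇔ 1 = 1
¬B = ¬5 = 2
((C ⇒ C) ⇔ (A · B)) ⇔ ¬B = 1 ⇔ 2 = 6
B · C = 5 · 3 = 3
(B · C) ⇔ C = 3 ⇔ 3 = 7
(((C ⇒ C) ⇔ (A · B)) ⇔ ¬B) · ((B · C) ⇔ C) = 6 · 7 = 6
B · C = 5 · 3 = 3
¬(B · C) = ¬3 = 4
C ⇔ C = 3 ⇔ 3 = 7
C ⇒ B = 3 ⇒ 5 = 7
(C ⇔ C) ⇒ (C ⇒ B) = 7 ⇒ 7 = 7
¬(B · C) ⇒ ((C ⇔ C) ⇒ (C ⇒ B)) = 4 ⇒ 7 = 7
((((C ⇒ C) ⇔ (A · B)) ⇔ ¬B) · ((B · C) ⇔ C)) ⇒ (¬(B · C) ⇒ ((C ⇔ C) ⇒ (C ⇒ B))) = 6 ⇒ 7 = 7
¬(((B ⇔ B) · (B ⇒ A)) ⇒ ¬¬A) ⇒ (((((C ⇒ C) ⇔ (A · B)) ⇔ ¬B) · ((B · C) ⇔ C)) ⇒ (¬(B · C) ⇒ ((C ⇔ C) ⇒ (C ⇒ B)))) = 2 ⇒ 7 = 7
((¬(C · C) ⇔ (¬C · (C ⇒ A))) · ¬(¬¬¬B ⇔ (C ⇔ A))) ⇔ (¬(((B ⇔ B) · (B ⇒ A)) ⇒ ¬¬A) ⇒ (((((C ⇒ C) ⇔ (A · B)) ⇔ ¬B) · ((B · C) ⇔ C)) ⇒ (¬(B · C) ⇒ ((C ⇔ C) ⇒ (C ⇒ B))))) = 3 ⇔ 7 = 3

3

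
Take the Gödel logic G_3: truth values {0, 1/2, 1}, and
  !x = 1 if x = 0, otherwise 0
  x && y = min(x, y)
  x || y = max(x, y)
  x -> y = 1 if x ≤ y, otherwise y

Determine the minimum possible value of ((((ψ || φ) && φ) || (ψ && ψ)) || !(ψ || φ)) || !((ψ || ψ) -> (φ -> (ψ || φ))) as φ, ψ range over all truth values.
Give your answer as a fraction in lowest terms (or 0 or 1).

1/2

Take φ = 0, ψ = 1/2:
ψ || φ = 1/2 || 0 = 1/2
(ψ || φ) && φ = 1/2 && 0 = 0
ψ && ψ = 1/2 && 1/2 = 1/2
((ψ || φ) && φ) || (ψ && ψ) = 0 || 1/2 = 1/2
ψ || φ = 1/2 || 0 = 1/2
!(ψ || φ) = !1/2 = 0
(((ψ || φ) && φ) || (ψ && ψ)) || !(ψ || φ) = 1/2 || 0 = 1/2
ψ || ψ = 1/2 || 1/2 = 1/2
ψ || φ = 1/2 || 0 = 1/2
φ -> (ψ || φ) = 0 -> 1/2 = 1
(ψ || ψ) -> (φ -> (ψ || φ)) = 1/2 -> 1 = 1
!((ψ || ψ) -> (φ -> (ψ || φ))) = !1 = 0
((((ψ || φ) && φ) || (ψ && ψ)) || !(ψ || φ)) || !((ψ || ψ) -> (φ -> (ψ || φ))) = 1/2 || 0 = 1/2
No assignment yields a value below 1/2, so this is the minimum.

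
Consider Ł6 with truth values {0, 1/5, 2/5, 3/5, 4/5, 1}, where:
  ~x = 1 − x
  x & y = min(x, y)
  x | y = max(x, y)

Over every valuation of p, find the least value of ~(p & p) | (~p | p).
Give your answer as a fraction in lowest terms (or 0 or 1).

3/5

Take p = 2/5:
p & p = 2/5 & 2/5 = 2/5
~(p & p) = ~2/5 = 3/5
~p = ~2/5 = 3/5
~p | p = 3/5 | 2/5 = 3/5
~(p & p) | (~p | p) = 3/5 | 3/5 = 3/5
No assignment yields a value below 3/5, so this is the minimum.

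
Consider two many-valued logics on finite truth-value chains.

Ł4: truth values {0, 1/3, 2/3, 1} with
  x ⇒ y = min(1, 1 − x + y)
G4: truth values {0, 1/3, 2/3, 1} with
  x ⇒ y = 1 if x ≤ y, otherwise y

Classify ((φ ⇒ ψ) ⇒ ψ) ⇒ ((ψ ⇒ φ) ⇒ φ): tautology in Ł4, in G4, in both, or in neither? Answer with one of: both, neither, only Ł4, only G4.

In Ł4: every assignment gives 1 — tautology.
In G4: at φ = 1/3, ψ = 0 the value is 1/3 — not a tautology.

only Ł4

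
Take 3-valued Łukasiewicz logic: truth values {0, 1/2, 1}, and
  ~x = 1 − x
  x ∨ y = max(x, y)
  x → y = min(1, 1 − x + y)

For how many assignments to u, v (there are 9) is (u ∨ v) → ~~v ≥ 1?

u = 0, v = 0 ↦ 1  ≥
u = 0, v = 1/2 ↦ 1  ≥
u = 0, v = 1 ↦ 1  ≥
u = 1/2, v = 0 ↦ 1/2  <
u = 1/2, v = 1/2 ↦ 1  ≥
u = 1/2, v = 1 ↦ 1  ≥
u = 1, v = 0 ↦ 0  <
u = 1, v = 1/2 ↦ 1/2  <
u = 1, v = 1 ↦ 1  ≥
So 6 of the 9 assignments meet the threshold.

6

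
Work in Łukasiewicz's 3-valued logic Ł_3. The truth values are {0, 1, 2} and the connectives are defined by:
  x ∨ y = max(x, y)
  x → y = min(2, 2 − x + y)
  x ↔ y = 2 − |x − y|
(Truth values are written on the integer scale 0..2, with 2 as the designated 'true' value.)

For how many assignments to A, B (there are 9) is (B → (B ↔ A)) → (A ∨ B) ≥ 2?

A = 0, B = 0 ↦ 0  <
A = 0, B = 1 ↦ 1  <
A = 0, B = 2 ↦ 2  ≥
A = 1, B = 0 ↦ 1  <
A = 1, B = 1 ↦ 1  <
A = 1, B = 2 ↦ 2  ≥
A = 2, B = 0 ↦ 2  ≥
A = 2, B = 1 ↦ 2  ≥
A = 2, B = 2 ↦ 2  ≥
So 5 of the 9 assignments meet the threshold.

5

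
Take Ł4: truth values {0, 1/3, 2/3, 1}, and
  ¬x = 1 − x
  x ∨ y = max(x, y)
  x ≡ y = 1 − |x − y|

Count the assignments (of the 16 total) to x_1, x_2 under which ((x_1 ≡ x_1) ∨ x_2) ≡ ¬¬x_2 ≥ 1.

x_1 = 0, x_2 = 0 ↦ 0  <
x_1 = 0, x_2 = 1/3 ↦ 1/3  <
x_1 = 0, x_2 = 2/3 ↦ 2/3  <
x_1 = 0, x_2 = 1 ↦ 1  ≥
x_1 = 1/3, x_2 = 0 ↦ 0  <
x_1 = 1/3, x_2 = 1/3 ↦ 1/3  <
x_1 = 1/3, x_2 = 2/3 ↦ 2/3  <
x_1 = 1/3, x_2 = 1 ↦ 1  ≥
x_1 = 2/3, x_2 = 0 ↦ 0  <
x_1 = 2/3, x_2 = 1/3 ↦ 1/3  <
x_1 = 2/3, x_2 = 2/3 ↦ 2/3  <
x_1 = 2/3, x_2 = 1 ↦ 1  ≥
x_1 = 1, x_2 = 0 ↦ 0  <
x_1 = 1, x_2 = 1/3 ↦ 1/3  <
x_1 = 1, x_2 = 2/3 ↦ 2/3  <
x_1 = 1, x_2 = 1 ↦ 1  ≥
So 4 of the 16 assignments meet the threshold.

4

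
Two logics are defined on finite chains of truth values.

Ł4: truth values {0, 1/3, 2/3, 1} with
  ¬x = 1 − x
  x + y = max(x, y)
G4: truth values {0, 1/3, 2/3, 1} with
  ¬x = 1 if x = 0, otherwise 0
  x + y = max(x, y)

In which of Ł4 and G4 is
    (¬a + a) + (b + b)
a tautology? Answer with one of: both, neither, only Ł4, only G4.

neither

In Ł4: at a = 1/3, b = 0 the value is 2/3 — not a tautology.
In G4: at a = 1/3, b = 0 the value is 1/3 — not a tautology.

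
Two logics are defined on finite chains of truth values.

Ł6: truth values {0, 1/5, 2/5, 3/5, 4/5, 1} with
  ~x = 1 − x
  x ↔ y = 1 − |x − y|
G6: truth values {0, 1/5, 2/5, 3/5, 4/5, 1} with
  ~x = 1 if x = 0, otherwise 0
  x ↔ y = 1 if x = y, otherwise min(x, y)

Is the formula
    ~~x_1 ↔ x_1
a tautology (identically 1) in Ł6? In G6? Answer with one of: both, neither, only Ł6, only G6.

only Ł6

In Ł6: every assignment gives 1 — tautology.
In G6: at x_1 = 1/5 the value is 1/5 — not a tautology.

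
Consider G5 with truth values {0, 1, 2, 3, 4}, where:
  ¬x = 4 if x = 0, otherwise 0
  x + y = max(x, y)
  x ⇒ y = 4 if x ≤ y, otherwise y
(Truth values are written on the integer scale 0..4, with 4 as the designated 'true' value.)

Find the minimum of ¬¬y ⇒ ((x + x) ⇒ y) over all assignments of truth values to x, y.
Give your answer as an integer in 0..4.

1

Take x = 2, y = 1:
¬y = ¬1 = 0
¬¬y = ¬0 = 4
x + x = 2 + 2 = 2
(x + x) ⇒ y = 2 ⇒ 1 = 1
¬¬y ⇒ ((x + x) ⇒ y) = 4 ⇒ 1 = 1
No assignment yields a value below 1, so this is the minimum.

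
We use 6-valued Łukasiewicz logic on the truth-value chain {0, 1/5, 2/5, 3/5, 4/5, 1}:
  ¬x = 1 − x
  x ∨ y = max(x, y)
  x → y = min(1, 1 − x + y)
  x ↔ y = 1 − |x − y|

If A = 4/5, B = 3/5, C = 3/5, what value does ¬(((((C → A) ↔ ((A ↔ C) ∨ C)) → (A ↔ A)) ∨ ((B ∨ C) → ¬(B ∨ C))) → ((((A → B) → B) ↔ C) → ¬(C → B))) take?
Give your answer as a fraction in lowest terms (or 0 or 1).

4/5

C → A = 3/5 → 4/5 = 1
A ↔ C = 4/5 ↔ 3/5 = 4/5
(A ↔ C) ∨ C = 4/5 ∨ 3/5 = 4/5
(C → A) ↔ ((A ↔ C) ∨ C) = 1 ↔ 4/5 = 4/5
A ↔ A = 4/5 ↔ 4/5 = 1
((C → A) ↔ ((A ↔ C) ∨ C)) → (A ↔ A) = 4/5 → 1 = 1
B ∨ C = 3/5 ∨ 3/5 = 3/5
B ∨ C = 3/5 ∨ 3/5 = 3/5
¬(B ∨ C) = ¬3/5 = 2/5
(B ∨ C) → ¬(B ∨ C) = 3/5 → 2/5 = 4/5
(((C → A) ↔ ((A ↔ C) ∨ C)) → (A ↔ A)) ∨ ((B ∨ C) → ¬(B ∨ C)) = 1 ∨ 4/5 = 1
A → B = 4/5 → 3/5 = 4/5
(A → B) → B = 4/5 → 3/5 = 4/5
((A → B) → B) ↔ C = 4/5 ↔ 3/5 = 4/5
C → B = 3/5 → 3/5 = 1
¬(C → B) = ¬1 = 0
(((A → B) → B) ↔ C) → ¬(C → B) = 4/5 → 0 = 1/5
((((C → A) ↔ ((A ↔ C) ∨ C)) → (A ↔ A)) ∨ ((B ∨ C) → ¬(B ∨ C))) → ((((A → B) → B) ↔ C) → ¬(C → B)) = 1 → 1/5 = 1/5
¬(((((C → A) ↔ ((A ↔ C) ∨ C)) → (A ↔ A)) ∨ ((B ∨ C) → ¬(B ∨ C))) → ((((A → B) → B) ↔ C) → ¬(C → B))) = ¬1/5 = 4/5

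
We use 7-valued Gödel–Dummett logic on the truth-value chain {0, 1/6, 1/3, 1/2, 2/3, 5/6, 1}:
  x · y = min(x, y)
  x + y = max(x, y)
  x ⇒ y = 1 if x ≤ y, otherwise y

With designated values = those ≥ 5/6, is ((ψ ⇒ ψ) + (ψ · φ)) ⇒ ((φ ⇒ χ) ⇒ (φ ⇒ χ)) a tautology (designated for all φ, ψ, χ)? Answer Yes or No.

Yes

At φ = 0, ψ = 2/3, χ = 1, for instance:
ψ ⇒ ψ = 2/3 ⇒ 2/3 = 1
ψ · φ = 2/3 · 0 = 0
(ψ ⇒ ψ) + (ψ · φ) = 1 + 0 = 1
φ ⇒ χ = 0 ⇒ 1 = 1
φ ⇒ χ = 0 ⇒ 1 = 1
(φ ⇒ χ) ⇒ (φ ⇒ χ) = 1 ⇒ 1 = 1
((ψ ⇒ ψ) + (ψ · φ)) ⇒ ((φ ⇒ χ) ⇒ (φ ⇒ χ)) = 1 ⇒ 1 = 1
and checking the remaining 342 assignments likewise gives ≥ 5/6 in every case.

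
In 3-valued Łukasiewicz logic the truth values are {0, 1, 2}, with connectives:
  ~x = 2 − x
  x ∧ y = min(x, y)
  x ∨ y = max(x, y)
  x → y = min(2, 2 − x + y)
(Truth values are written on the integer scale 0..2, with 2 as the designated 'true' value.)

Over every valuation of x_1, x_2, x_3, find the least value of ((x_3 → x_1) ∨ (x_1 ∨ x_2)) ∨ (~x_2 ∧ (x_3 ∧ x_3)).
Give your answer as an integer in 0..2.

Take x_1 = 0, x_2 = 0, x_3 = 1:
x_3 → x_1 = 1 → 0 = 1
x_1 ∨ x_2 = 0 ∨ 0 = 0
(x_3 → x_1) ∨ (x_1 ∨ x_2) = 1 ∨ 0 = 1
~x_2 = ~0 = 2
x_3 ∧ x_3 = 1 ∧ 1 = 1
~x_2 ∧ (x_3 ∧ x_3) = 2 ∧ 1 = 1
((x_3 → x_1) ∨ (x_1 ∨ x_2)) ∨ (~x_2 ∧ (x_3 ∧ x_3)) = 1 ∨ 1 = 1
No assignment yields a value below 1, so this is the minimum.

1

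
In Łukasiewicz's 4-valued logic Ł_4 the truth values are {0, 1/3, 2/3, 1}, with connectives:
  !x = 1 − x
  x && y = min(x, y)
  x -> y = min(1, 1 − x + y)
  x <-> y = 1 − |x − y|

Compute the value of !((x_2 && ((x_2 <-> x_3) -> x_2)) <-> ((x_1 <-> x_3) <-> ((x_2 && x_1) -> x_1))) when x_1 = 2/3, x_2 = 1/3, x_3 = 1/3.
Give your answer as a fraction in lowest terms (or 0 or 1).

1/3

x_2 <-> x_3 = 1/3 <-> 1/3 = 1
(x_2 <-> x_3) -> x_2 = 1 -> 1/3 = 1/3
x_2 && ((x_2 <-> x_3) -> x_2) = 1/3 && 1/3 = 1/3
x_1 <-> x_3 = 2/3 <-> 1/3 = 2/3
x_2 && x_1 = 1/3 && 2/3 = 1/3
(x_2 && x_1) -> x_1 = 1/3 -> 2/3 = 1
(x_1 <-> x_3) <-> ((x_2 && x_1) -> x_1) = 2/3 <-> 1 = 2/3
(x_2 && ((x_2 <-> x_3) -> x_2)) <-> ((x_1 <-> x_3) <-> ((x_2 && x_1) -> x_1)) = 1/3 <-> 2/3 = 2/3
!((x_2 && ((x_2 <-> x_3) -> x_2)) <-> ((x_1 <-> x_3) <-> ((x_2 && x_1) -> x_1))) = !2/3 = 1/3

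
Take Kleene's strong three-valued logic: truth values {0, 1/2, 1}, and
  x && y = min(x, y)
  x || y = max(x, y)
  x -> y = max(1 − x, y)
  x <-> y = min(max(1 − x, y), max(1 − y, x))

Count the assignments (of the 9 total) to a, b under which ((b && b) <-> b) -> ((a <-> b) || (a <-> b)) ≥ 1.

2

a = 0, b = 0 ↦ 1  ≥
a = 0, b = 1/2 ↦ 1/2  <
a = 0, b = 1 ↦ 0  <
a = 1/2, b = 0 ↦ 1/2  <
a = 1/2, b = 1/2 ↦ 1/2  <
a = 1/2, b = 1 ↦ 1/2  <
a = 1, b = 0 ↦ 0  <
a = 1, b = 1/2 ↦ 1/2  <
a = 1, b = 1 ↦ 1  ≥
So 2 of the 9 assignments meet the threshold.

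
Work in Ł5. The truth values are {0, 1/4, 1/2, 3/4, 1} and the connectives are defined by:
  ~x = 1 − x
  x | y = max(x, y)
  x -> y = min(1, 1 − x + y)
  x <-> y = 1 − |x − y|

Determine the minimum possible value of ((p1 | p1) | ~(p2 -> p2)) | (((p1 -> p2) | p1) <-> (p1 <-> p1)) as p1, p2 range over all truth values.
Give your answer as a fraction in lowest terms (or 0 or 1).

Take p1 = 1/2, p2 = 0:
p1 | p1 = 1/2 | 1/2 = 1/2
p2 -> p2 = 0 -> 0 = 1
~(p2 -> p2) = ~1 = 0
(p1 | p1) | ~(p2 -> p2) = 1/2 | 0 = 1/2
p1 -> p2 = 1/2 -> 0 = 1/2
(p1 -> p2) | p1 = 1/2 | 1/2 = 1/2
p1 <-> p1 = 1/2 <-> 1/2 = 1
((p1 -> p2) | p1) <-> (p1 <-> p1) = 1/2 <-> 1 = 1/2
((p1 | p1) | ~(p2 -> p2)) | (((p1 -> p2) | p1) <-> (p1 <-> p1)) = 1/2 | 1/2 = 1/2
No assignment yields a value below 1/2, so this is the minimum.

1/2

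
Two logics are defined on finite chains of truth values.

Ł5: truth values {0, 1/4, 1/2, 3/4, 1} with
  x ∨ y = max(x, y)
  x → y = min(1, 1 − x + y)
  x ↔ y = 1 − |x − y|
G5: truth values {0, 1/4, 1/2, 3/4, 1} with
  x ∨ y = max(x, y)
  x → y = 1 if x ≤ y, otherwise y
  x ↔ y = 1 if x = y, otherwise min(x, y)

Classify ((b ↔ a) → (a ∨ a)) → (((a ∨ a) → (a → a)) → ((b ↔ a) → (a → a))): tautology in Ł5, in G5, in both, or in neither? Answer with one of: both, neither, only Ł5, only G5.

both

In Ł5: every assignment gives 1 — tautology.
In G5: every assignment gives 1 — tautology.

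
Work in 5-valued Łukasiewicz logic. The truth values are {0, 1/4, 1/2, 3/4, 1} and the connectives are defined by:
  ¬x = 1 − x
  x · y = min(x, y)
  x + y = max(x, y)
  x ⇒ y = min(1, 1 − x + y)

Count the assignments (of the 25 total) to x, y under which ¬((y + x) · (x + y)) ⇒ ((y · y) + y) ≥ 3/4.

20

value 1: 18 assignments (counts)
value 3/4: 2 assignments (counts)
value 1/2: 3 assignments
value 1/4: 1 assignment
value 0: 1 assignment
So 20 of the 25 assignments meet the threshold.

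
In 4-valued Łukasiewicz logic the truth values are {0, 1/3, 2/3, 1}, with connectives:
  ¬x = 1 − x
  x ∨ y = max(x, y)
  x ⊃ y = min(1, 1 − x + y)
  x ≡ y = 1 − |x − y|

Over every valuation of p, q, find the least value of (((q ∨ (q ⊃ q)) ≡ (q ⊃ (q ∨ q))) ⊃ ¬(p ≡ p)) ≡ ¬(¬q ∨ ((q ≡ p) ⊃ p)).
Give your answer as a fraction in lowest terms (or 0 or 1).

Take p = 0, q = 1/3:
q ⊃ q = 1/3 ⊃ 1/3 = 1
q ∨ (q ⊃ q) = 1/3 ∨ 1 = 1
q ∨ q = 1/3 ∨ 1/3 = 1/3
q ⊃ (q ∨ q) = 1/3 ⊃ 1/3 = 1
(q ∨ (q ⊃ q)) ≡ (q ⊃ (q ∨ q)) = 1 ≡ 1 = 1
p ≡ p = 0 ≡ 0 = 1
¬(p ≡ p) = ¬1 = 0
((q ∨ (q ⊃ q)) ≡ (q ⊃ (q ∨ q))) ⊃ ¬(p ≡ p) = 1 ⊃ 0 = 0
¬q = ¬1/3 = 2/3
q ≡ p = 1/3 ≡ 0 = 2/3
(q ≡ p) ⊃ p = 2/3 ⊃ 0 = 1/3
¬q ∨ ((q ≡ p) ⊃ p) = 2/3 ∨ 1/3 = 2/3
¬(¬q ∨ ((q ≡ p) ⊃ p)) = ¬2/3 = 1/3
(((q ∨ (q ⊃ q)) ≡ (q ⊃ (q ∨ q))) ⊃ ¬(p ≡ p)) ≡ ¬(¬q ∨ ((q ≡ p) ⊃ p)) = 0 ≡ 1/3 = 2/3
No assignment yields a value below 2/3, so this is the minimum.

2/3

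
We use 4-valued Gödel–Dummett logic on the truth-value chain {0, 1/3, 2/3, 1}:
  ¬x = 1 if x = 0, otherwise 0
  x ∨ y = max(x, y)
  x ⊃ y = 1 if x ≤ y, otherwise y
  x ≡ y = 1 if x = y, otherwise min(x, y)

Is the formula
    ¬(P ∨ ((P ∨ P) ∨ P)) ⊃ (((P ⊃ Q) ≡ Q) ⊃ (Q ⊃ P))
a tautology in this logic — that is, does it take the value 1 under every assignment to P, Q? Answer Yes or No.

No

Counterexample: take P = 0, Q = 1/3.
P ∨ P = 0 ∨ 0 = 0
(P ∨ P) ∨ P = 0 ∨ 0 = 0
P ∨ ((P ∨ P) ∨ P) = 0 ∨ 0 = 0
¬(P ∨ ((P ∨ P) ∨ P)) = ¬0 = 1
P ⊃ Q = 0 ⊃ 1/3 = 1
(P ⊃ Q) ≡ Q = 1 ≡ 1/3 = 1/3
Q ⊃ P = 1/3 ⊃ 0 = 0
((P ⊃ Q) ≡ Q) ⊃ (Q ⊃ P) = 1/3 ⊃ 0 = 0
¬(P ∨ ((P ∨ P) ∨ P)) ⊃ (((P ⊃ Q) ≡ Q) ⊃ (Q ⊃ P)) = 1 ⊃ 0 = 0
This gives 0 ≠ 1.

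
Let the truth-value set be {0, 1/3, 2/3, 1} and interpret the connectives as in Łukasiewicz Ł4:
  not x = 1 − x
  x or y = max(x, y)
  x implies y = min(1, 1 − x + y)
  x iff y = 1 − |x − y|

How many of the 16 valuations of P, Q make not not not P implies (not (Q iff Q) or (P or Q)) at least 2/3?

14

P = 0, Q = 0 ↦ 0  <
P = 0, Q = 1/3 ↦ 1/3  <
P = 0, Q = 2/3 ↦ 2/3  ≥
P = 0, Q = 1 ↦ 1  ≥
P = 1/3, Q = 0 ↦ 2/3  ≥
P = 1/3, Q = 1/3 ↦ 2/3  ≥
P = 1/3, Q = 2/3 ↦ 1  ≥
P = 1/3, Q = 1 ↦ 1  ≥
P = 2/3, Q = 0 ↦ 1  ≥
P = 2/3, Q = 1/3 ↦ 1  ≥
P = 2/3, Q = 2/3 ↦ 1  ≥
P = 2/3, Q = 1 ↦ 1  ≥
P = 1, Q = 0 ↦ 1  ≥
P = 1, Q = 1/3 ↦ 1  ≥
P = 1, Q = 2/3 ↦ 1  ≥
P = 1, Q = 1 ↦ 1  ≥
So 14 of the 16 assignments meet the threshold.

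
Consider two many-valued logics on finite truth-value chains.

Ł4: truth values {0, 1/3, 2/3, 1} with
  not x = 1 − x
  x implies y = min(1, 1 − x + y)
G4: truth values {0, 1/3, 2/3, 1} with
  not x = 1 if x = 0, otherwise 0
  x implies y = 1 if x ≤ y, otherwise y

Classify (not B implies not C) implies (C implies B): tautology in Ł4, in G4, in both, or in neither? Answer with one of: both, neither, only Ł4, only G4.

In Ł4: every assignment gives 1 — tautology.
In G4: at B = 1/3, C = 2/3 the value is 1/3 — not a tautology.

only Ł4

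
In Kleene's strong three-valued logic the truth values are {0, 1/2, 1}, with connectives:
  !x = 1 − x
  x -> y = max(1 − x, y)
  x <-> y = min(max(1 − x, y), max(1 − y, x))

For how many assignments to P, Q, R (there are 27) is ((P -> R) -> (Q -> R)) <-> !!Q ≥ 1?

4

value 1: 4 assignments (counts)
value 1/2: 13 assignments
value 0: 10 assignments
So 4 of the 27 assignments meet the threshold.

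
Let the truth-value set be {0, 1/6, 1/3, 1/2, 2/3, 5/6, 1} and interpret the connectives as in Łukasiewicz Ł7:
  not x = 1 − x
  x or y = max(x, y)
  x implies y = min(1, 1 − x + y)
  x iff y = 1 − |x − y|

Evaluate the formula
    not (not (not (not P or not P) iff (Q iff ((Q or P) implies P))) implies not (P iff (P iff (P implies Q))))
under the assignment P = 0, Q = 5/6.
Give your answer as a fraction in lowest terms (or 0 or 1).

not P = not 0 = 1
not P = not 0 = 1
not P or not P = 1 or 1 = 1
not (not P or not P) = not 1 = 0
Q or P = 5/6 or 0 = 5/6
(Q or P) implies P = 5/6 implies 0 = 1/6
Q iff ((Q or P) implies P) = 5/6 iff 1/6 = 1/3
not (not P or not P) iff (Q iff ((Q or P) implies P)) = 0 iff 1/3 = 2/3
not (not (not P or not P) iff (Q iff ((Q or P) implies P))) = not 2/3 = 1/3
P implies Q = 0 implies 5/6 = 1
P iff (P implies Q) = 0 iff 1 = 0
P iff (P iff (P implies Q)) = 0 iff 0 = 1
not (P iff (P iff (P implies Q))) = not 1 = 0
not (not (not P or not P) iff (Q iff ((Q or P) implies P))) implies not (P iff (P iff (P implies Q))) = 1/3 implies 0 = 2/3
not (not (not (not P or not P) iff (Q iff ((Q or P) implies P))) implies not (P iff (P iff (P implies Q)))) = not 2/3 = 1/3

1/3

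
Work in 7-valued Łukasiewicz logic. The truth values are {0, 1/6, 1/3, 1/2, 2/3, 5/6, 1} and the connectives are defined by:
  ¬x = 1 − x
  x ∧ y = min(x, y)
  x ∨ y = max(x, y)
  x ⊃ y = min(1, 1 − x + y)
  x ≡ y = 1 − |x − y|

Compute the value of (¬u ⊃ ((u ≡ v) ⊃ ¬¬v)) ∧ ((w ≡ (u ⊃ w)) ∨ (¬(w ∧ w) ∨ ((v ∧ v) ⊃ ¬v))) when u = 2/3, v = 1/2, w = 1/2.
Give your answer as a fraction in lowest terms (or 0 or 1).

¬u = ¬2/3 = 1/3
u ≡ v = 2/3 ≡ 1/2 = 5/6
¬v = ¬1/2 = 1/2
¬¬v = ¬1/2 = 1/2
(u ≡ v) ⊃ ¬¬v = 5/6 ⊃ 1/2 = 2/3
¬u ⊃ ((u ≡ v) ⊃ ¬¬v) = 1/3 ⊃ 2/3 = 1
u ⊃ w = 2/3 ⊃ 1/2 = 5/6
w ≡ (u ⊃ w) = 1/2 ≡ 5/6 = 2/3
w ∧ w = 1/2 ∧ 1/2 = 1/2
¬(w ∧ w) = ¬1/2 = 1/2
v ∧ v = 1/2 ∧ 1/2 = 1/2
¬v = ¬1/2 = 1/2
(v ∧ v) ⊃ ¬v = 1/2 ⊃ 1/2 = 1
¬(w ∧ w) ∨ ((v ∧ v) ⊃ ¬v) = 1/2 ∨ 1 = 1
(w ≡ (u ⊃ w)) ∨ (¬(w ∧ w) ∨ ((v ∧ v) ⊃ ¬v)) = 2/3 ∨ 1 = 1
(¬u ⊃ ((u ≡ v) ⊃ ¬¬v)) ∧ ((w ≡ (u ⊃ w)) ∨ (¬(w ∧ w) ∨ ((v ∧ v) ⊃ ¬v))) = 1 ∧ 1 = 1

1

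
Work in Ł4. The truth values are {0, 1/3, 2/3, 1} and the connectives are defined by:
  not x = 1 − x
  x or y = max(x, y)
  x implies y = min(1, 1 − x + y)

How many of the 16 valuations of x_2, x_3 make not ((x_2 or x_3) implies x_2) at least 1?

x_2 = 0, x_3 = 0 ↦ 0  <
x_2 = 0, x_3 = 1/3 ↦ 1/3  <
x_2 = 0, x_3 = 2/3 ↦ 2/3  <
x_2 = 0, x_3 = 1 ↦ 1  ≥
x_2 = 1/3, x_3 = 0 ↦ 0  <
x_2 = 1/3, x_3 = 1/3 ↦ 0  <
x_2 = 1/3, x_3 = 2/3 ↦ 1/3  <
x_2 = 1/3, x_3 = 1 ↦ 2/3  <
x_2 = 2/3, x_3 = 0 ↦ 0  <
x_2 = 2/3, x_3 = 1/3 ↦ 0  <
x_2 = 2/3, x_3 = 2/3 ↦ 0  <
x_2 = 2/3, x_3 = 1 ↦ 1/3  <
x_2 = 1, x_3 = 0 ↦ 0  <
x_2 = 1, x_3 = 1/3 ↦ 0  <
x_2 = 1, x_3 = 2/3 ↦ 0  <
x_2 = 1, x_3 = 1 ↦ 0  <
So 1 of the 16 assignments meets the threshold.

1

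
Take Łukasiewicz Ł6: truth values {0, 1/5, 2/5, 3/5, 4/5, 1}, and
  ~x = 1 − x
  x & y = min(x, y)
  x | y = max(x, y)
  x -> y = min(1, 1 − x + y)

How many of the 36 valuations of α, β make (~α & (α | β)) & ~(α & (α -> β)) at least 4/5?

4

value 1: 1 assignment (counts)
value 4/5: 3 assignments (counts)
value 3/5: 5 assignments
value 2/5: 11 assignments
value 1/5: 9 assignments
value 0: 7 assignments
So 4 of the 36 assignments meet the threshold.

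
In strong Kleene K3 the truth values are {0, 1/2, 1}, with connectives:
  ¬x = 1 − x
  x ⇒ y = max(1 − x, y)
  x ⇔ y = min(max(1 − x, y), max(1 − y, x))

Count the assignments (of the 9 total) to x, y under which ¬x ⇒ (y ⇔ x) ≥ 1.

x = 0, y = 0 ↦ 1  ≥
x = 0, y = 1/2 ↦ 1/2  <
x = 0, y = 1 ↦ 0  <
x = 1/2, y = 0 ↦ 1/2  <
x = 1/2, y = 1/2 ↦ 1/2  <
x = 1/2, y = 1 ↦ 1/2  <
x = 1, y = 0 ↦ 1  ≥
x = 1, y = 1/2 ↦ 1  ≥
x = 1, y = 1 ↦ 1  ≥
So 4 of the 9 assignments meet the threshold.

4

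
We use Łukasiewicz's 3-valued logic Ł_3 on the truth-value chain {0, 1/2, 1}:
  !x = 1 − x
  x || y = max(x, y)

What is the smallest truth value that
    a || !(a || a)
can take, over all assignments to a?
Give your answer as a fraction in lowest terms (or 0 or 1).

1/2

Take a = 1/2:
a || a = 1/2 || 1/2 = 1/2
!(a || a) = !1/2 = 1/2
a || !(a || a) = 1/2 || 1/2 = 1/2
No assignment yields a value below 1/2, so this is the minimum.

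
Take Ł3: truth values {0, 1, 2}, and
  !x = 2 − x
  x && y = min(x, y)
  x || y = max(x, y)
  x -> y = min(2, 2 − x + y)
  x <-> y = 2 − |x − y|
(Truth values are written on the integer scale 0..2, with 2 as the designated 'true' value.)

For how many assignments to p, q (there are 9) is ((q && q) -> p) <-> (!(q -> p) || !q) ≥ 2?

p = 0, q = 0 ↦ 2  ≥
p = 0, q = 1 ↦ 2  ≥
p = 0, q = 2 ↦ 0  <
p = 1, q = 0 ↦ 2  ≥
p = 1, q = 1 ↦ 1  <
p = 1, q = 2 ↦ 2  ≥
p = 2, q = 0 ↦ 2  ≥
p = 2, q = 1 ↦ 1  <
p = 2, q = 2 ↦ 0  <
So 5 of the 9 assignments meet the threshold.

5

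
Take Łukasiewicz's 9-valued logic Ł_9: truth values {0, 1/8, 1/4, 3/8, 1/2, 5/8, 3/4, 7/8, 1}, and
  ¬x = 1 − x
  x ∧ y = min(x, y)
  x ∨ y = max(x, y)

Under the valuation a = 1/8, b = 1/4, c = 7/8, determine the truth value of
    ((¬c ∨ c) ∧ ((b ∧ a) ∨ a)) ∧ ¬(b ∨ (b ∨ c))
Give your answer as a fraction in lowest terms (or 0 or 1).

¬c = ¬7/8 = 1/8
¬c ∨ c = 1/8 ∨ 7/8 = 7/8
b ∧ a = 1/4 ∧ 1/8 = 1/8
(b ∧ a) ∨ a = 1/8 ∨ 1/8 = 1/8
(¬c ∨ c) ∧ ((b ∧ a) ∨ a) = 7/8 ∧ 1/8 = 1/8
b ∨ c = 1/4 ∨ 7/8 = 7/8
b ∨ (b ∨ c) = 1/4 ∨ 7/8 = 7/8
¬(b ∨ (b ∨ c)) = ¬7/8 = 1/8
((¬c ∨ c) ∧ ((b ∧ a) ∨ a)) ∧ ¬(b ∨ (b ∨ c)) = 1/8 ∧ 1/8 = 1/8

1/8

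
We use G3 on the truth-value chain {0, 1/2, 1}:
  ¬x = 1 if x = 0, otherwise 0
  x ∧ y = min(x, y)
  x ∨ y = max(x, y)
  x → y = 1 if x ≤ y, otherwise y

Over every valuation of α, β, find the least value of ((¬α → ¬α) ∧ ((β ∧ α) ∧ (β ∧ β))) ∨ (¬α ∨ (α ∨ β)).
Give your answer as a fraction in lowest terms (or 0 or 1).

1/2

Take α = 1/2, β = 0:
¬α = ¬1/2 = 0
¬α = ¬1/2 = 0
¬α → ¬α = 0 → 0 = 1
β ∧ α = 0 ∧ 1/2 = 0
β ∧ β = 0 ∧ 0 = 0
(β ∧ α) ∧ (β ∧ β) = 0 ∧ 0 = 0
(¬α → ¬α) ∧ ((β ∧ α) ∧ (β ∧ β)) = 1 ∧ 0 = 0
¬α = ¬1/2 = 0
α ∨ β = 1/2 ∨ 0 = 1/2
¬α ∨ (α ∨ β) = 0 ∨ 1/2 = 1/2
((¬α → ¬α) ∧ ((β ∧ α) ∧ (β ∧ β))) ∨ (¬α ∨ (α ∨ β)) = 0 ∨ 1/2 = 1/2
No assignment yields a value below 1/2, so this is the minimum.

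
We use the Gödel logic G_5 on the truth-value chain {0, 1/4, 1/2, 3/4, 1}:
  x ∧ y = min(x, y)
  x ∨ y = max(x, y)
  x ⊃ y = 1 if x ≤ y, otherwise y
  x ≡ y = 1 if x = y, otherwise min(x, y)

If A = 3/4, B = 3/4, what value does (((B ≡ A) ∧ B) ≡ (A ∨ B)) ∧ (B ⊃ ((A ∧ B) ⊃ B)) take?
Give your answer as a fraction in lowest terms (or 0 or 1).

B ≡ A = 3/4 ≡ 3/4 = 1
(B ≡ A) ∧ B = 1 ∧ 3/4 = 3/4
A ∨ B = 3/4 ∨ 3/4 = 3/4
((B ≡ A) ∧ B) ≡ (A ∨ B) = 3/4 ≡ 3/4 = 1
A ∧ B = 3/4 ∧ 3/4 = 3/4
(A ∧ B) ⊃ B = 3/4 ⊃ 3/4 = 1
B ⊃ ((A ∧ B) ⊃ B) = 3/4 ⊃ 1 = 1
(((B ≡ A) ∧ B) ≡ (A ∨ B)) ∧ (B ⊃ ((A ∧ B) ⊃ B)) = 1 ∧ 1 = 1

1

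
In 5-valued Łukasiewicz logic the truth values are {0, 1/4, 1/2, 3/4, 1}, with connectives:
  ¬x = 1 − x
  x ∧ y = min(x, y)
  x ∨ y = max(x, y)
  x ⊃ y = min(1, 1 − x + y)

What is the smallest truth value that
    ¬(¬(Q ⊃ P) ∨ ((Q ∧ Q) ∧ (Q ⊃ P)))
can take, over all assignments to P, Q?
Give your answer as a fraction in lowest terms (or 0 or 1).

0

Take P = 0, Q = 1:
Q ⊃ P = 1 ⊃ 0 = 0
¬(Q ⊃ P) = ¬0 = 1
Q ∧ Q = 1 ∧ 1 = 1
Q ⊃ P = 1 ⊃ 0 = 0
(Q ∧ Q) ∧ (Q ⊃ P) = 1 ∧ 0 = 0
¬(Q ⊃ P) ∨ ((Q ∧ Q) ∧ (Q ⊃ P)) = 1 ∨ 0 = 1
¬(¬(Q ⊃ P) ∨ ((Q ∧ Q) ∧ (Q ⊃ P))) = ¬1 = 0
No assignment yields a value below 0, so this is the minimum.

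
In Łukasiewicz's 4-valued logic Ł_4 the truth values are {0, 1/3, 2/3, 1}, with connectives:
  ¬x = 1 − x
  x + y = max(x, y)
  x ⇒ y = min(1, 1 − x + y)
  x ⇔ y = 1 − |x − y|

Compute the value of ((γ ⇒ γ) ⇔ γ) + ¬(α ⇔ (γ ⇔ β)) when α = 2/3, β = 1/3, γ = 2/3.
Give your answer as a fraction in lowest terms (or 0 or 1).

2/3

γ ⇒ γ = 2/3 ⇒ 2/3 = 1
(γ ⇒ γ) ⇔ γ = 1 ⇔ 2/3 = 2/3
γ ⇔ β = 2/3 ⇔ 1/3 = 2/3
α ⇔ (γ ⇔ β) = 2/3 ⇔ 2/3 = 1
¬(α ⇔ (γ ⇔ β)) = ¬1 = 0
((γ ⇒ γ) ⇔ γ) + ¬(α ⇔ (γ ⇔ β)) = 2/3 + 0 = 2/3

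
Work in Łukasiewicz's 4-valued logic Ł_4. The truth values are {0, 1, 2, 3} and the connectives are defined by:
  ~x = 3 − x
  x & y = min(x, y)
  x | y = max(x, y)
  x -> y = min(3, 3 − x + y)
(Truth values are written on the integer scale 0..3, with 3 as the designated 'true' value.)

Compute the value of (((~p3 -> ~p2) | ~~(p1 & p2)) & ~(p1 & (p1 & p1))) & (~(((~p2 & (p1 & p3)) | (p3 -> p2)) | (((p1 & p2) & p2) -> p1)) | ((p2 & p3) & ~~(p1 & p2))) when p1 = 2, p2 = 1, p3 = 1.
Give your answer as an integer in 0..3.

1

~p3 = ~1 = 2
~p2 = ~1 = 2
~p3 -> ~p2 = 2 -> 2 = 3
p1 & p2 = 2 & 1 = 1
~(p1 & p2) = ~1 = 2
~~(p1 & p2) = ~2 = 1
(~p3 -> ~p2) | ~~(p1 & p2) = 3 | 1 = 3
p1 & p1 = 2 & 2 = 2
p1 & (p1 & p1) = 2 & 2 = 2
~(p1 & (p1 & p1)) = ~2 = 1
((~p3 -> ~p2) | ~~(p1 & p2)) & ~(p1 & (p1 & p1)) = 3 & 1 = 1
~p2 = ~1 = 2
p1 & p3 = 2 & 1 = 1
~p2 & (p1 & p3) = 2 & 1 = 1
p3 -> p2 = 1 -> 1 = 3
(~p2 & (p1 & p3)) | (p3 -> p2) = 1 | 3 = 3
p1 & p2 = 2 & 1 = 1
(p1 & p2) & p2 = 1 & 1 = 1
((p1 & p2) & p2) -> p1 = 1 -> 2 = 3
((~p2 & (p1 & p3)) | (p3 -> p2)) | (((p1 & p2) & p2) -> p1) = 3 | 3 = 3
~(((~p2 & (p1 & p3)) | (p3 -> p2)) | (((p1 & p2) & p2) -> p1)) = ~3 = 0
p2 & p3 = 1 & 1 = 1
p1 & p2 = 2 & 1 = 1
~(p1 & p2) = ~1 = 2
~~(p1 & p2) = ~2 = 1
(p2 & p3) & ~~(p1 & p2) = 1 & 1 = 1
~(((~p2 & (p1 & p3)) | (p3 -> p2)) | (((p1 & p2) & p2) -> p1)) | ((p2 & p3) & ~~(p1 & p2)) = 0 | 1 = 1
(((~p3 -> ~p2) | ~~(p1 & p2)) & ~(p1 & (p1 & p1))) & (~(((~p2 & (p1 & p3)) | (p3 -> p2)) | (((p1 & p2) & p2) -> p1)) | ((p2 & p3) & ~~(p1 & p2))) = 1 & 1 = 1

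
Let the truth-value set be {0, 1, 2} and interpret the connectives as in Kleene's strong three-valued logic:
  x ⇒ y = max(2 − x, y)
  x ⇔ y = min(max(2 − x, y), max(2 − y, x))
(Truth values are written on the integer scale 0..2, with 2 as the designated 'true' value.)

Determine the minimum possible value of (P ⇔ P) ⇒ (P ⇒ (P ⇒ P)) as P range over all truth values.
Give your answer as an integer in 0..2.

Take P = 1:
P ⇔ P = 1 ⇔ 1 = 1
P ⇒ P = 1 ⇒ 1 = 1
P ⇒ (P ⇒ P) = 1 ⇒ 1 = 1
(P ⇔ P) ⇒ (P ⇒ (P ⇒ P)) = 1 ⇒ 1 = 1
No assignment yields a value below 1, so this is the minimum.

1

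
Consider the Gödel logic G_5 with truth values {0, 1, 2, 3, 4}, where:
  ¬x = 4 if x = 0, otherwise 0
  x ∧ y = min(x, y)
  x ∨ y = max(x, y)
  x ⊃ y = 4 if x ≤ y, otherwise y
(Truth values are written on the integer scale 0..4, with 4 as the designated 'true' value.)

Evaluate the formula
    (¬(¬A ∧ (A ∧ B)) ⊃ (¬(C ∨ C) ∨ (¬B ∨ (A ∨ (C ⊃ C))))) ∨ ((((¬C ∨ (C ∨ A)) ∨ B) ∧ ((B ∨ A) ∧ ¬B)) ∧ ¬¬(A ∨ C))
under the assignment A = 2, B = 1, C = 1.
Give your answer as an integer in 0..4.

¬A = ¬2 = 0
A ∧ B = 2 ∧ 1 = 1
¬A ∧ (A ∧ B) = 0 ∧ 1 = 0
¬(¬A ∧ (A ∧ B)) = ¬0 = 4
C ∨ C = 1 ∨ 1 = 1
¬(C ∨ C) = ¬1 = 0
¬B = ¬1 = 0
C ⊃ C = 1 ⊃ 1 = 4
A ∨ (C ⊃ C) = 2 ∨ 4 = 4
¬B ∨ (A ∨ (C ⊃ C)) = 0 ∨ 4 = 4
¬(C ∨ C) ∨ (¬B ∨ (A ∨ (C ⊃ C))) = 0 ∨ 4 = 4
¬(¬A ∧ (A ∧ B)) ⊃ (¬(C ∨ C) ∨ (¬B ∨ (A ∨ (C ⊃ C)))) = 4 ⊃ 4 = 4
¬C = ¬1 = 0
C ∨ A = 1 ∨ 2 = 2
¬C ∨ (C ∨ A) = 0 ∨ 2 = 2
(¬C ∨ (C ∨ A)) ∨ B = 2 ∨ 1 = 2
B ∨ A = 1 ∨ 2 = 2
¬B = ¬1 = 0
(B ∨ A) ∧ ¬B = 2 ∧ 0 = 0
((¬C ∨ (C ∨ A)) ∨ B) ∧ ((B ∨ A) ∧ ¬B) = 2 ∧ 0 = 0
A ∨ C = 2 ∨ 1 = 2
¬(A ∨ C) = ¬2 = 0
¬¬(A ∨ C) = ¬0 = 4
(((¬C ∨ (C ∨ A)) ∨ B) ∧ ((B ∨ A) ∧ ¬B)) ∧ ¬¬(A ∨ C) = 0 ∧ 4 = 0
(¬(¬A ∧ (A ∧ B)) ⊃ (¬(C ∨ C) ∨ (¬B ∨ (A ∨ (C ⊃ C))))) ∨ ((((¬C ∨ (C ∨ A)) ∨ B) ∧ ((B ∨ A) ∧ ¬B)) ∧ ¬¬(A ∨ C)) = 4 ∨ 0 = 4

4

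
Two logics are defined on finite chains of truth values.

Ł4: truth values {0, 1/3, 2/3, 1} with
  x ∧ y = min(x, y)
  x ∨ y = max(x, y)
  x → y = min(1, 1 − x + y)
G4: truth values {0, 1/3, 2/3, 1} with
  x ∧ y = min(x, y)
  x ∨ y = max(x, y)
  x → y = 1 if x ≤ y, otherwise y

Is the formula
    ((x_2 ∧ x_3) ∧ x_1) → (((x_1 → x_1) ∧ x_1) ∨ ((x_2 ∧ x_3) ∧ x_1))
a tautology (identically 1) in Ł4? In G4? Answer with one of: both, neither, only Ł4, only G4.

both

In Ł4: every assignment gives 1 — tautology.
In G4: every assignment gives 1 — tautology.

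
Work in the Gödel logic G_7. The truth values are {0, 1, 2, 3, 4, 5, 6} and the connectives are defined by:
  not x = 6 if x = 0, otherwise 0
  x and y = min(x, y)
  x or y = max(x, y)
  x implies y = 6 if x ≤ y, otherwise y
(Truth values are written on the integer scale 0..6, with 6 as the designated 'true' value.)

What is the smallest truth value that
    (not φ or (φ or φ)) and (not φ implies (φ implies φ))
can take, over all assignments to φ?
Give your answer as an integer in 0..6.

1

Take φ = 1:
not φ = not 1 = 0
φ or φ = 1 or 1 = 1
not φ or (φ or φ) = 0 or 1 = 1
not φ = not 1 = 0
φ implies φ = 1 implies 1 = 6
not φ implies (φ implies φ) = 0 implies 6 = 6
(not φ or (φ or φ)) and (not φ implies (φ implies φ)) = 1 and 6 = 1
No assignment yields a value below 1, so this is the minimum.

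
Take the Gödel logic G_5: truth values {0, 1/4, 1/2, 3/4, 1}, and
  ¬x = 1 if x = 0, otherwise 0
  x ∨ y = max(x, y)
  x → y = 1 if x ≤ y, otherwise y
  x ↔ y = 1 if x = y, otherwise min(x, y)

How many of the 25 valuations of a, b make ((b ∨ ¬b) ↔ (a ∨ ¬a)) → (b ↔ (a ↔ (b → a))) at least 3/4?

21

value 1: 21 assignments (counts)
value 0: 4 assignments
So 21 of the 25 assignments meet the threshold.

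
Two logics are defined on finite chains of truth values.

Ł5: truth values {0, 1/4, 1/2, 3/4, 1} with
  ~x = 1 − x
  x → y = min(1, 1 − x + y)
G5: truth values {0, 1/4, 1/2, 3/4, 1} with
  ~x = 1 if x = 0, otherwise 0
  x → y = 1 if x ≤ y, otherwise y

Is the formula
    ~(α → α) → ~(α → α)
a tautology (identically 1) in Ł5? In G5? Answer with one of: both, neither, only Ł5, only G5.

In Ł5: every assignment gives 1 — tautology.
In G5: every assignment gives 1 — tautology.

both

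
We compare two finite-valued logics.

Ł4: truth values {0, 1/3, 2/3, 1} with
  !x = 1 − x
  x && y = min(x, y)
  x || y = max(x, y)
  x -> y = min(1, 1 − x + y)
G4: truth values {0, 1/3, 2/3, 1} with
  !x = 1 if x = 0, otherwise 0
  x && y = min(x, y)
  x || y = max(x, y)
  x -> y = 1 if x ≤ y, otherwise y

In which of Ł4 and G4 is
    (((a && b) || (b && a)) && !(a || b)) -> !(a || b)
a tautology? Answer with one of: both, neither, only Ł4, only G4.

In Ł4: every assignment gives 1 — tautology.
In G4: every assignment gives 1 — tautology.

both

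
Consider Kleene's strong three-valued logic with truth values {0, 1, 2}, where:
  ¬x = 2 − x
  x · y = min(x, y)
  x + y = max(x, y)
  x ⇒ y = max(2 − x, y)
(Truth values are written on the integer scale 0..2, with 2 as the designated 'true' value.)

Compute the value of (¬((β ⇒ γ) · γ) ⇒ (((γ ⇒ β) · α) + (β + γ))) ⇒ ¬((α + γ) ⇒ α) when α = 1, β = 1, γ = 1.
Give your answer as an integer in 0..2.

1

β ⇒ γ = 1 ⇒ 1 = 1
(β ⇒ γ) · γ = 1 · 1 = 1
¬((β ⇒ γ) · γ) = ¬1 = 1
γ ⇒ β = 1 ⇒ 1 = 1
(γ ⇒ β) · α = 1 · 1 = 1
β + γ = 1 + 1 = 1
((γ ⇒ β) · α) + (β + γ) = 1 + 1 = 1
¬((β ⇒ γ) · γ) ⇒ (((γ ⇒ β) · α) + (β + γ)) = 1 ⇒ 1 = 1
α + γ = 1 + 1 = 1
(α + γ) ⇒ α = 1 ⇒ 1 = 1
¬((α + γ) ⇒ α) = ¬1 = 1
(¬((β ⇒ γ) · γ) ⇒ (((γ ⇒ β) · α) + (β + γ))) ⇒ ¬((α + γ) ⇒ α) = 1 ⇒ 1 = 1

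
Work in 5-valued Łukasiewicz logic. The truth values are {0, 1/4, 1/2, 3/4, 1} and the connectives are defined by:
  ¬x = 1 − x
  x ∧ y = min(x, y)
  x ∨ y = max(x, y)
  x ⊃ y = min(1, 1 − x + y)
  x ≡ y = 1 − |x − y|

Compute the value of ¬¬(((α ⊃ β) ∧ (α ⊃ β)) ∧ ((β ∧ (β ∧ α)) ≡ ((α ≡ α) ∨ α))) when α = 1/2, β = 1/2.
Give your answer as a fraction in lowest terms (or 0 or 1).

α ⊃ β = 1/2 ⊃ 1/2 = 1
α ⊃ β = 1/2 ⊃ 1/2 = 1
(α ⊃ β) ∧ (α ⊃ β) = 1 ∧ 1 = 1
β ∧ α = 1/2 ∧ 1/2 = 1/2
β ∧ (β ∧ α) = 1/2 ∧ 1/2 = 1/2
α ≡ α = 1/2 ≡ 1/2 = 1
(α ≡ α) ∨ α = 1 ∨ 1/2 = 1
(β ∧ (β ∧ α)) ≡ ((α ≡ α) ∨ α) = 1/2 ≡ 1 = 1/2
((α ⊃ β) ∧ (α ⊃ β)) ∧ ((β ∧ (β ∧ α)) ≡ ((α ≡ α) ∨ α)) = 1 ∧ 1/2 = 1/2
¬(((α ⊃ β) ∧ (α ⊃ β)) ∧ ((β ∧ (β ∧ α)) ≡ ((α ≡ α) ∨ α))) = ¬1/2 = 1/2
¬¬(((α ⊃ β) ∧ (α ⊃ β)) ∧ ((β ∧ (β ∧ α)) ≡ ((α ≡ α) ∨ α))) = ¬1/2 = 1/2

1/2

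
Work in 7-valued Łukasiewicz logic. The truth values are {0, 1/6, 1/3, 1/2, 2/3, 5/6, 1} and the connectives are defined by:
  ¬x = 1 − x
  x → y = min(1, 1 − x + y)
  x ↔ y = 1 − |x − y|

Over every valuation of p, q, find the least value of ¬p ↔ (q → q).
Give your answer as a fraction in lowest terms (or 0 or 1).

0

Take p = 1, q = 0:
¬p = ¬1 = 0
q → q = 0 → 0 = 1
¬p ↔ (q → q) = 0 ↔ 1 = 0
No assignment yields a value below 0, so this is the minimum.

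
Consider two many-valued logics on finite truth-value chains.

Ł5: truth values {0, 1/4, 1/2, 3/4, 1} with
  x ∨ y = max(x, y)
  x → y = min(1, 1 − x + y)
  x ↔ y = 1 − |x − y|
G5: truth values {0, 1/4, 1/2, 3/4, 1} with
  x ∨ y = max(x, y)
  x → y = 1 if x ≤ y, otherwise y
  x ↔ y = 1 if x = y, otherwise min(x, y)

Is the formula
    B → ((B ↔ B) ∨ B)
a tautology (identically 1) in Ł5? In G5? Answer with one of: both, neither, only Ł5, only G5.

both

In Ł5: every assignment gives 1 — tautology.
In G5: every assignment gives 1 — tautology.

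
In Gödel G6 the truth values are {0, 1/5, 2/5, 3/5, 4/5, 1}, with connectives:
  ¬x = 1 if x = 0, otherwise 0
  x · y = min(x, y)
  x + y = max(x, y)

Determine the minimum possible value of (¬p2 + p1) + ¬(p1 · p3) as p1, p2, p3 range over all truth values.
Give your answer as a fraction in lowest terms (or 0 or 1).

Take p1 = 1/5, p2 = 1/5, p3 = 1/5:
¬p2 = ¬1/5 = 0
¬p2 + p1 = 0 + 1/5 = 1/5
p1 · p3 = 1/5 · 1/5 = 1/5
¬(p1 · p3) = ¬1/5 = 0
(¬p2 + p1) + ¬(p1 · p3) = 1/5 + 0 = 1/5
No assignment yields a value below 1/5, so this is the minimum.

1/5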